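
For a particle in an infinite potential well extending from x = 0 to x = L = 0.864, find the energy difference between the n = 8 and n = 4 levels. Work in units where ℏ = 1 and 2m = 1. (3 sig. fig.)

ΔE = 635

E_n = n²π²ℏ²/(2mL²), so ΔE = (8² − 4²) π²ℏ²/(2mL²).
ΔE = 48 × π² / (2 × 0.5 × 0.864²) = 634.6.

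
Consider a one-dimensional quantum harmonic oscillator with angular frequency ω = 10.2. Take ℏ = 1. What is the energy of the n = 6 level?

E = 66.3

The oscillator eigenvalues are E_n = ℏω(n + ½), so E_6 = 10.2 × 6.5 = 66.30.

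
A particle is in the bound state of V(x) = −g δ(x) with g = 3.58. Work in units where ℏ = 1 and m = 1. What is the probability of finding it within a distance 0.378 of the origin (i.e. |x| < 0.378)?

The normalised bound state is ψ = √κ e^{−κ|x|} with κ = mg/ℏ² = 3.580.
P(|x| < d) = ∫_{−d}^{d} κ e^{−2κ|x|} dx = 1 − e^{−2κd} = 1 − e^{−2.706} = 0.9332.

P = 0.933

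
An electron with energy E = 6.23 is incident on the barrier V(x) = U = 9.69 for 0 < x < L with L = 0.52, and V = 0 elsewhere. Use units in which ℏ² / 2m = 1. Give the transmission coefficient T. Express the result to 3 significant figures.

E < U: inside the barrier ψ ∝ e^{±κx} with κ = √(2m(U − E))/ℏ = 1.860.
κL = 0.9673, sinh(κL) = 1.125.
Matching ψ, ψ′ at both faces gives T = [1 + U² sinh²(κL) / (4E(U − E))]⁻¹ = 1/2.379 = 0.420.

T = 0.420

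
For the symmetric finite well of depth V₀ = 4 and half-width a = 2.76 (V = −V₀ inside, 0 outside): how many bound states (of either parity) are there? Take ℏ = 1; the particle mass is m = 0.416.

Define the well-strength parameter z₀ = (a/ℏ)√(2mV₀) = 2.76 × √(2·0.416·4) = 5.035.
A new bound state (alternating even/odd) appears each time z₀ passes a multiple of π/2, so N = ⌊2z₀/π⌋ + 1 = ⌊3.205⌋ + 1 = 4.

N = 4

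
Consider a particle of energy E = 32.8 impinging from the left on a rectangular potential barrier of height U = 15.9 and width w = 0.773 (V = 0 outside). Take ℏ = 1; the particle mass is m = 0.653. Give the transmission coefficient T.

T = 0.975

E > U: inside the barrier k₂ = √(2m(E − U))/ℏ = 4.698, k₂w = 3.632.
T = [1 + U² sin²(k₂w) / (4E(E − U))]⁻¹ = 1/1.025 = 0.975.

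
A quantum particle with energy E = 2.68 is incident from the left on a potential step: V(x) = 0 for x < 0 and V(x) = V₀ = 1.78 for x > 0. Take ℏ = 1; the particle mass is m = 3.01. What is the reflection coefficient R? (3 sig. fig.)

On each side the TISE gives plane waves with k = √(2m(E − V))/ℏ: k₁ = √(2·3.01·2.68) = 4.017, k₂ = √(2·3.01·0.9) = 2.328.
Matching ψ and ψ′ at x = 0 gives r = (k₁ − k₂)/(k₁ + k₂), so R = r² = 0.07087 and T = 1 − R = 0.9291.

R = 0.0709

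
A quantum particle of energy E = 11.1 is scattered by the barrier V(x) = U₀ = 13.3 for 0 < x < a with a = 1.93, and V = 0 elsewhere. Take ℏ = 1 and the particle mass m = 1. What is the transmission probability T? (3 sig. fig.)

E < U₀: inside the barrier ψ ∝ e^{±κx} with κ = √(2m(U₀ − E))/ℏ = 2.098.
κa = 4.048, sinh(κa) = 28.64.
Matching ψ, ψ′ at both faces gives T = [1 + U₀² sinh²(κa) / (4E(U₀ − E))]⁻¹ = 1/1487 = 0.000673.

T = 0.000673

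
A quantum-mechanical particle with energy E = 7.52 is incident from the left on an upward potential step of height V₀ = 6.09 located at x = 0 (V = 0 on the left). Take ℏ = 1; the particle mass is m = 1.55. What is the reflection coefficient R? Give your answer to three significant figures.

The wavenumbers are k₁ = √(2mE)/ℏ = 4.828 on the left and k₂ = √(2m(E − V₀))/ℏ = 2.105 on the right.
Matching ψ and ψ′ at x = 0 gives r = (k₁ − k₂)/(k₁ + k₂), so R = r² = 0.1542 and T = 1 − R = 0.8458.

R = 0.154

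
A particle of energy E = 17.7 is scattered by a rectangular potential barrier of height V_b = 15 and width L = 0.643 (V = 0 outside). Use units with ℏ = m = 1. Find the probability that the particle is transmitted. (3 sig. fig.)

T = 0.461

Above the barrier the interior wavenumber is k₂ = √(2m(E − V_b))/ℏ = 2.324, giving phase k₂L = 1.494.
T = [1 + V_b² sin²(k₂L) / (4E(E − V_b))]⁻¹ = 1/2.170 = 0.461.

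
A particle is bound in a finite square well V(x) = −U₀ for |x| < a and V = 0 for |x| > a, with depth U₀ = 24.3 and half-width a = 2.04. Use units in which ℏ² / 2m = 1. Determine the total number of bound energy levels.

Define the well-strength parameter z₀ = (a/ℏ)√(2mU₀) = 2.04 × √(2·0.5·24.3) = 10.06.
The even/odd transcendental equations gain one root per π/2 in z₀, giving N = 1 + ⌊2z₀/π⌋ = 1 + ⌊6.402⌋ = 7.

N = 7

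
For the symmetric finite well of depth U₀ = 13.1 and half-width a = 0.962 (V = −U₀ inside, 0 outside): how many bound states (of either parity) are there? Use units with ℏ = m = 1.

The dimensionless depth is z₀ = a√(2mU₀)/ℏ = 0.962 × √(26.20) = 4.924.
A new bound state (alternating even/odd) appears each time z₀ passes a multiple of π/2, so N = ⌊2z₀/π⌋ + 1 = ⌊3.135⌋ + 1 = 4.

N = 4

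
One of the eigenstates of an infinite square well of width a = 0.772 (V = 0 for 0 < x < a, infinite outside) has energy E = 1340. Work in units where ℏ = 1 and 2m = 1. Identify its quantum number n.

From E_n = n²π²ℏ²/(2ma²) invert to n = √(2ma²E)/(πℏ).
n = (0.772/π) × √(2 × 0.5 × 1340) = 8.995 → n = 9.

n = 9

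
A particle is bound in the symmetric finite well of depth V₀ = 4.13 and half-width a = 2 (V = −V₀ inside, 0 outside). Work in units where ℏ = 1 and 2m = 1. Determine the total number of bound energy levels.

Define the well-strength parameter z₀ = (a/ℏ)√(2mV₀) = 2 × √(2·0.5·4.13) = 4.064.
The even/odd transcendental equations gain one root per π/2 in z₀, giving N = 1 + ⌊2z₀/π⌋ = 1 + ⌊2.588⌋ = 3.

N = 3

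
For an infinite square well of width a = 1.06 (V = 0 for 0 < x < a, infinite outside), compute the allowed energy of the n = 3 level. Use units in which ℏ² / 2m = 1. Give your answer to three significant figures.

E = 79.1

Requiring ψ(0) = ψ(a) = 0 quantises k = nπ/a, hence E_n = ℏ²k²/2m = n²π²ℏ²/(2ma²).
E_3 = 3² × π² / (2 × 0.5 × 1.06²) = 79.06.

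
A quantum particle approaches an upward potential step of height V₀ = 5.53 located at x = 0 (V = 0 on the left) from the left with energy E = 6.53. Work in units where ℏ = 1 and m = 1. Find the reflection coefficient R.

On each side the TISE gives plane waves with k = √(2m(E − V))/ℏ: k₁ = √(2·1·6.53) = 3.614, k₂ = √(2·1·1) = 1.414.
Matching ψ and ψ′ at x = 0 gives r = (k₁ − k₂)/(k₁ + k₂), so R = r² = 0.1914 and T = 1 − R = 0.8086.

R = 0.191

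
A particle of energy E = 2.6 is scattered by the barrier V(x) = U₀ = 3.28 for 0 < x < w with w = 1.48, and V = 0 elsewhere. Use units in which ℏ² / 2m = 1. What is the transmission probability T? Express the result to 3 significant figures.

T = 0.216

Since E < U₀ the interior solution is evanescent with decay constant κ = √(2m(U₀ − E))/ℏ = 0.8246.
κw = 1.220, sinh(κw) = 1.547.
The exact tunnelling result is T⁻¹ = 1 + U₀² sinh²(κw) / [4E(U₀ − E)] = 4.640, so T = 0.216.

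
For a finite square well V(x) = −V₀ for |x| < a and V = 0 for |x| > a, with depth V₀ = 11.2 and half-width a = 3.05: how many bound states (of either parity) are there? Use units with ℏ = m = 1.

Define the well-strength parameter z₀ = (a/ℏ)√(2mV₀) = 3.05 × √(2·1·11.2) = 14.44.
A new bound state (alternating even/odd) appears each time z₀ passes a multiple of π/2, so N = ⌊2z₀/π⌋ + 1 = ⌊9.190⌋ + 1 = 10.

N = 10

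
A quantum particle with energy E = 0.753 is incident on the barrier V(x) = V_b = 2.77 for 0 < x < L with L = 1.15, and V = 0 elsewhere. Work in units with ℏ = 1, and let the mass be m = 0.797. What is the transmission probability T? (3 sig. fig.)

T = 0.0503

Since E < V_b the interior solution is evanescent with decay constant κ = √(2m(V_b − E))/ℏ = 1.793.
κL = 2.062, sinh(κL) = 3.867.
Matching ψ, ψ′ at both faces gives T = [1 + V_b² sinh²(κL) / (4E(V_b − E))]⁻¹ = 1/19.89 = 0.0503.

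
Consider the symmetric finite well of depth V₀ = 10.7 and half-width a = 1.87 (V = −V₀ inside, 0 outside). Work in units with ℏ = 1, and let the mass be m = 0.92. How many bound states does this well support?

The dimensionless depth is z₀ = a√(2mV₀)/ℏ = 1.87 × √(19.69) = 8.297.
A new bound state (alternating even/odd) appears each time z₀ passes a multiple of π/2, so N = ⌊2z₀/π⌋ + 1 = ⌊5.282⌋ + 1 = 6.

N = 6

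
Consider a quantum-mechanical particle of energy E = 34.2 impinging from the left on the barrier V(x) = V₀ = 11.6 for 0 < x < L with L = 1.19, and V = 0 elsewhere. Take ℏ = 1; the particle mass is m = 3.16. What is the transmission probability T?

Above the barrier the interior wavenumber is k₂ = √(2m(E − V₀))/ℏ = 11.95, giving phase k₂L = 14.22.
T = [1 + V₀² sin²(k₂L) / (4E(E − V₀))]⁻¹ = 1/1.043 = 0.959.

T = 0.959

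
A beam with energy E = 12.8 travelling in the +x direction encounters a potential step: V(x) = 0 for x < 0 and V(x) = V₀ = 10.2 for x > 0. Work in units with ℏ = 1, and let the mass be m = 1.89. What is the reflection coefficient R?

R = 0.143

On each side the TISE gives plane waves with k = √(2m(E − V))/ℏ: k₁ = √(2·1.89·12.8) = 6.956, k₂ = √(2·1.89·2.6) = 3.135.
Continuity of ψ and ψ′ at the step yields the reflection amplitude r = (k₁ − k₂)/(k₁ + k₂) = 0.3787; thus R = |r|² = 0.1434, T = 0.8566.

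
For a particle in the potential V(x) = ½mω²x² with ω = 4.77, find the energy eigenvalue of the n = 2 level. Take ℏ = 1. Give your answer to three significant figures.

E = 11.9

The oscillator eigenvalues are E_n = ℏω(n + ½), so E_2 = 4.77 × 2.5 = 11.93.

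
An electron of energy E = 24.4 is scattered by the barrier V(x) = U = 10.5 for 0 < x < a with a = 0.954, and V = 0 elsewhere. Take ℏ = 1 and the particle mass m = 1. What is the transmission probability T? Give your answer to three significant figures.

E > U: inside the barrier k₂ = √(2m(E − U))/ℏ = 5.273, k₂a = 5.030.
Matching at both interfaces gives T⁻¹ = 1 + U² sin²(k₂a) / [4E(E − U)] = 1.073, hence T = 0.932.

T = 0.932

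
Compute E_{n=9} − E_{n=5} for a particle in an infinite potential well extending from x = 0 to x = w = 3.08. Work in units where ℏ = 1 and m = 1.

E_n = n²π²ℏ²/(2mw²), so ΔE = (9² − 5²) π²ℏ²/(2mw²).
ΔE = 56 × π² / (2 × 1 × 3.08²) = 29.13.

ΔE = 29.1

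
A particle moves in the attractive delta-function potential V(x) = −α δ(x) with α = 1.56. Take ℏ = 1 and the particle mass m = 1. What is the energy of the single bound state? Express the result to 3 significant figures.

E = -1.22

For x ≠ 0 the bound state is ψ ∝ e^{−κ|x|}; integrating the TISE across the delta gives the cusp condition 2κ = 2mα/ℏ², so κ = 1.560.
Then E = −ℏ²κ²/(2m) = −mα²/(2ℏ²) = -1.217.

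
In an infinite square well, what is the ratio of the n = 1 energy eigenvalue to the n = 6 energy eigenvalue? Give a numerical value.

Since E_n ∝ n², the ratio is (1/6)² = 0.0277778.

0.0277778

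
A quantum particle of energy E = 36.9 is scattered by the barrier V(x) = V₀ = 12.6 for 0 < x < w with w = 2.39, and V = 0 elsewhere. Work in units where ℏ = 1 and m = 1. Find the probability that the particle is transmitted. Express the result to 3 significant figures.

T = 0.971

E > V₀: inside the barrier k₂ = √(2m(E − V₀))/ℏ = 6.971, k₂w = 16.66.
Matching at both interfaces gives T⁻¹ = 1 + V₀² sin²(k₂w) / [4E(E − V₀)] = 1.029, hence T = 0.971.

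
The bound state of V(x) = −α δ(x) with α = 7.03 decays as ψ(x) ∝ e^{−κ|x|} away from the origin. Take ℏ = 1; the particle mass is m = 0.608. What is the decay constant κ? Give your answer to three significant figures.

Integrate −(ℏ²/2m)ψ'' − αδ(x)ψ = Eψ from −ε to +ε: the ψ'' term gives ψ'(0⁺) − ψ'(0⁻) and the δ term gives −(2mα/ℏ²)ψ(0).
With ψ ∝ e^{−κ|x|} this yields −2κ = −2mα/ℏ², so κ = mα/ℏ² = 4.274.

κ = 4.27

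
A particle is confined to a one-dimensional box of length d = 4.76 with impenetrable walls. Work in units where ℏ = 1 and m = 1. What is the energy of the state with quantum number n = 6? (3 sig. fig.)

E = 7.84

The infinite-well eigenfunctions ψ_n = √(2/d) sin(nπx/d) vanish at both walls, giving E_n = n²π²ℏ²/(2md²).
E_6 = 6² × π² / (2 × 1 × 4.76²) = 7.841.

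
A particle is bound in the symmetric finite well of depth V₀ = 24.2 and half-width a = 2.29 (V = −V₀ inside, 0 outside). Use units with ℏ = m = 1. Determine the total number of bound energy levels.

Define the well-strength parameter z₀ = (a/ℏ)√(2mV₀) = 2.29 × √(2·1·24.2) = 15.93.
A new bound state (alternating even/odd) appears each time z₀ passes a multiple of π/2, so N = ⌊2z₀/π⌋ + 1 = ⌊10.14⌋ + 1 = 11.

N = 11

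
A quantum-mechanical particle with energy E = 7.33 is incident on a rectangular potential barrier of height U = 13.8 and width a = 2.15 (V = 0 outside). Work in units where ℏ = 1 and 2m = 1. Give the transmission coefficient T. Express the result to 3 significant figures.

E < U: inside the barrier ψ ∝ e^{±κx} with κ = √(2m(U − E))/ℏ = 2.544.
κa = 5.469, sinh(κa) = 118.6.
Matching ψ, ψ′ at both faces gives T = [1 + U² sinh²(κa) / (4E(U − E))]⁻¹ = 1/14120 = 0.0000708.

T = 0.0000708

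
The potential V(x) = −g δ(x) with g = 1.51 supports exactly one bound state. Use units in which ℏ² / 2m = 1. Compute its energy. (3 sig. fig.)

E = -0.570

The bound state is ψ(x) = √κ e^{−κ|x|}. The derivative jump ψ'(0⁺) − ψ'(0⁻) = −(2mg/ℏ²)ψ(0) fixes κ = mg/ℏ² = 0.7550.
Then E = −ℏ²κ²/(2m) = −mg²/(2ℏ²) = -0.5700.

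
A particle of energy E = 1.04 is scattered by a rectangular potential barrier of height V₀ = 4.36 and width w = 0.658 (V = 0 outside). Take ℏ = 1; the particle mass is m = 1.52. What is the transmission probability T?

E < V₀: inside the barrier ψ ∝ e^{±κx} with κ = √(2m(V₀ − E))/ℏ = 3.177.
κw = 2.090, sinh(κw) = 3.982.
Matching ψ, ψ′ at both faces gives T = [1 + V₀² sinh²(κw) / (4E(V₀ − E))]⁻¹ = 1/22.83 = 0.0438.

T = 0.0438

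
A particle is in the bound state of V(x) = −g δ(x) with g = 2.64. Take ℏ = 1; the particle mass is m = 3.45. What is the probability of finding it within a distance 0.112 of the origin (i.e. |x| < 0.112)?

The normalised bound state is ψ = √κ e^{−κ|x|} with κ = mg/ℏ² = 9.108.
P(|x| < d) = ∫_{−d}^{d} κ e^{−2κ|x|} dx = 1 − e^{−2κd} = 1 − e^{−2.040} = 0.8700.

P = 0.870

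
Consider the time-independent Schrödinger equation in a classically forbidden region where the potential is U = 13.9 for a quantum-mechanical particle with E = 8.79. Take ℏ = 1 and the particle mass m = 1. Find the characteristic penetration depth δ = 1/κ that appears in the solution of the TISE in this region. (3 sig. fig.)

δ = 0.313

Since E < U the TISE in this region is ψ'' = κ²ψ with κ = √(2m(U − E))/ℏ.
κ = √(2 × 1 × 5.11) = 3.197. The penetration depth is δ = 1/κ = 0.313.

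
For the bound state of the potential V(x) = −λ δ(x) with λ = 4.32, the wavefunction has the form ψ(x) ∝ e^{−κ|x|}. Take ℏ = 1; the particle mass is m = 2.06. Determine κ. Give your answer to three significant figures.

Integrating the TISE across x = 0 gives the cusp condition ψ'(0⁺) − ψ'(0⁻) = −(2mλ/ℏ²)ψ(0).
With ψ ∝ e^{−κ|x|} this yields −2κ = −2mλ/ℏ², so κ = mλ/ℏ² = 8.899.

κ = 8.90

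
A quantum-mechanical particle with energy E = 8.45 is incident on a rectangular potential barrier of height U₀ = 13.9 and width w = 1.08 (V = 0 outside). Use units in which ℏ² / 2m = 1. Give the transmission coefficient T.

E < U₀: inside the barrier ψ ∝ e^{±κx} with κ = √(2m(U₀ − E))/ℏ = 2.335.
κw = 2.521, sinh(κw) = 6.182.
Matching ψ, ψ′ at both faces gives T = [1 + U₀² sinh²(κw) / (4E(U₀ − E))]⁻¹ = 1/41.09 = 0.0243.

T = 0.0243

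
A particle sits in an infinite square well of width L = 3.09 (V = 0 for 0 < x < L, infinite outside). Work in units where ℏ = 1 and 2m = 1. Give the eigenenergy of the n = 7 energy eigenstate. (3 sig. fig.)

Requiring ψ(0) = ψ(L) = 0 quantises k = nπ/L, hence E_n = ℏ²k²/2m = n²π²ℏ²/(2mL²).
E_7 = 7² × π² / (2 × 0.5 × 3.09²) = 50.65.

E = 50.6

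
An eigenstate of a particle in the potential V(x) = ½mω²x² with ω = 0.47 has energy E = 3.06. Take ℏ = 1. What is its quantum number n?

Invert E_n = (n + ½)ℏω: n = E/ℏω − ½ = 6.011, so n = 6.

n = 6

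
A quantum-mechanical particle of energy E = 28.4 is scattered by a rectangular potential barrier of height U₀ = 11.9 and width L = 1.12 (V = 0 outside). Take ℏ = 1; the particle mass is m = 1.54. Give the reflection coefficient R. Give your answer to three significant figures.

R = 0.0691

E > U₀: inside the barrier k₂ = √(2m(E − U₀))/ℏ = 7.129, k₂L = 7.984.
Matching at both interfaces gives T⁻¹ = 1 + U₀² sin²(k₂L) / [4E(E − U₀)] = 1.074, hence T = 0.931.
R = 1 − T = 0.0691.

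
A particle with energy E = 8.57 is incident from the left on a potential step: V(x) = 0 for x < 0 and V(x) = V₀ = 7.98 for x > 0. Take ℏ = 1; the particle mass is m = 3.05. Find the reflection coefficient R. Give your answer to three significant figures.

On each side the TISE gives plane waves with k = √(2m(E − V))/ℏ: k₁ = √(2·3.05·8.57) = 7.230, k₂ = √(2·3.05·0.59) = 1.897.
Matching ψ and ψ′ at x = 0 gives r = (k₁ − k₂)/(k₁ + k₂), so R = r² = 0.3414 and T = 1 − R = 0.6586.

R = 0.341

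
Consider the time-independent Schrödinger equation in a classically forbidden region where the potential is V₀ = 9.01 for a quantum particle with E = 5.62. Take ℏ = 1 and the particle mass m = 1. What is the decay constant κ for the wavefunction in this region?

κ = 2.60

Since E < V₀ the TISE in this region is ψ'' = κ²ψ with κ = √(2m(V₀ − E))/ℏ.
κ = √(2 × 1 × 3.39) = 2.604.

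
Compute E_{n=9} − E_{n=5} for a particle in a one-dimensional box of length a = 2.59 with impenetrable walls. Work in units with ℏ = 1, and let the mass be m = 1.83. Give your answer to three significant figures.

ΔE = 22.5

E_n = n²π²ℏ²/(2ma²), so ΔE = (9² − 5²) π²ℏ²/(2ma²).
ΔE = 56 × π² / (2 × 1.83 × 2.59²) = 22.51.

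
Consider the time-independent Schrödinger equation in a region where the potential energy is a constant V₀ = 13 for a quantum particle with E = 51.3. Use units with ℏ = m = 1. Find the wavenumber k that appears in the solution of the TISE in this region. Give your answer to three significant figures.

k = 8.75

With E > V₀ the solution is oscillatory, ψ ∝ e^{±ikx} with k = √(2m(E − V₀))/ℏ.
k = √(2 × 1 × 38.3) = 8.752.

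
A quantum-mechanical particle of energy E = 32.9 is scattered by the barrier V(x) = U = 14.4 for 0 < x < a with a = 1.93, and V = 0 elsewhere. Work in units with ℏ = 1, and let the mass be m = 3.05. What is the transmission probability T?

E > U: inside the barrier k₂ = √(2m(E − U))/ℏ = 10.62, k₂a = 20.50.
Matching at both interfaces gives T⁻¹ = 1 + U² sin²(k₂a) / [4E(E − U)] = 1.085, hence T = 0.922.

T = 0.922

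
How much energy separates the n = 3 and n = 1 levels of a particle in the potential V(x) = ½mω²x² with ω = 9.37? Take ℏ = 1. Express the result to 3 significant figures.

E_n = ℏω(n + ½), so ΔE = (3 − 1) ℏω = 2 × 9.37 = 18.74.

ΔE = 18.7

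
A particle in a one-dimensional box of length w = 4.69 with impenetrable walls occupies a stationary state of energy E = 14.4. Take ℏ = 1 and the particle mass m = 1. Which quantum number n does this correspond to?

From E_n = n²π²ℏ²/(2mw²) invert to n = √(2mw²E)/(πℏ).
n = (4.69/π) × √(2 × 1 × 14.4) = 8.012 → n = 8.

n = 8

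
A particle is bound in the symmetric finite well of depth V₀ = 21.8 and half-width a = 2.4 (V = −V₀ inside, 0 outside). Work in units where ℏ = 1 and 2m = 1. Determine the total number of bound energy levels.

N = 8

The dimensionless depth is z₀ = a√(2mV₀)/ℏ = 2.4 × √(21.80) = 11.21.
A new bound state (alternating even/odd) appears each time z₀ passes a multiple of π/2, so N = ⌊2z₀/π⌋ + 1 = ⌊7.134⌋ + 1 = 8.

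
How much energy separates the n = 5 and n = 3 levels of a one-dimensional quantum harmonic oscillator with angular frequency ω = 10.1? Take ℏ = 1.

ΔE = 20.2

E_n = ℏω(n + ½), so ΔE = (5 − 3) ℏω = 2 × 10.1 = 20.20.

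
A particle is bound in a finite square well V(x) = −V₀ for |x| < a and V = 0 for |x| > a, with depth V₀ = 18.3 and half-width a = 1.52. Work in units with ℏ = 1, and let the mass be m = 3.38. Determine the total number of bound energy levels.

Define the well-strength parameter z₀ = (a/ℏ)√(2mV₀) = 1.52 × √(2·3.38·18.3) = 16.91.
The even/odd transcendental equations gain one root per π/2 in z₀, giving N = 1 + ⌊2z₀/π⌋ = 1 + ⌊10.76⌋ = 11.

N = 11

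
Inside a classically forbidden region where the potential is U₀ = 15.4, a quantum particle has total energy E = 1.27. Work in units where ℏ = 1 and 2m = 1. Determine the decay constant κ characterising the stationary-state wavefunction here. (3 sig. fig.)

κ = 3.76

Since E < U₀ the TISE in this region is ψ'' = κ²ψ with κ = √(2m(U₀ − E))/ℏ.
κ = √(2 × 0.5 × 14.13) = 3.759.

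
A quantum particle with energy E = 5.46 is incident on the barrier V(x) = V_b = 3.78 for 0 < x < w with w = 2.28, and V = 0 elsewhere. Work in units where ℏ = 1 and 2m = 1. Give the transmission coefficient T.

T = 0.987

Above the barrier the interior wavenumber is k₂ = √(2m(E − V_b))/ℏ = 1.296, giving phase k₂w = 2.955.
T = [1 + V_b² sin²(k₂w) / (4E(E − V_b))]⁻¹ = 1/1.013 = 0.987.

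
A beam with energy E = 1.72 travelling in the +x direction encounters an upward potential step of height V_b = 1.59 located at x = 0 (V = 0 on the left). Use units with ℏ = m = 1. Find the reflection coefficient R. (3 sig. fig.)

The wavenumbers are k₁ = √(2mE)/ℏ = 1.855 on the left and k₂ = √(2m(E − V_b))/ℏ = 0.5099 on the right.
Continuity of ψ and ψ′ at the step yields the reflection amplitude r = (k₁ − k₂)/(k₁ + k₂) = 0.5687; thus R = |r|² = 0.3234, T = 0.6766.

R = 0.323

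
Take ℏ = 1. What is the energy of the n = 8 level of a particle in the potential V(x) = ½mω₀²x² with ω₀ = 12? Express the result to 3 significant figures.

E = 102

The oscillator eigenvalues are E_n = ℏω₀(n + ½), so E_8 = 12 × 8.5 = 102.0.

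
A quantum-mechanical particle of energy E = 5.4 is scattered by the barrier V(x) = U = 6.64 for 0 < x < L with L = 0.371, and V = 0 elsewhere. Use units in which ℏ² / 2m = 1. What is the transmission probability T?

T = 0.771

Since E < U the interior solution is evanescent with decay constant κ = √(2m(U − E))/ℏ = 1.114.
κL = 0.4131, sinh(κL) = 0.4250.
The exact tunnelling result is T⁻¹ = 1 + U² sinh²(κL) / [4E(U − E)] = 1.297, so T = 0.771.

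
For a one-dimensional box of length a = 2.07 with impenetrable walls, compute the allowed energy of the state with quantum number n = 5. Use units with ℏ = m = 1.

The infinite-well eigenfunctions ψ_n = √(2/a) sin(nπx/a) vanish at both walls, giving E_n = n²π²ℏ²/(2ma²).
E_5 = 5² × π² / (2 × 1 × 2.07²) = 28.79.

E = 28.8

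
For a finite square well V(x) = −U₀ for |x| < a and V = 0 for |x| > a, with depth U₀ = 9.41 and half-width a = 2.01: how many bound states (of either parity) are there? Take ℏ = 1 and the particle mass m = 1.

N = 6

The dimensionless depth is z₀ = a√(2mU₀)/ℏ = 2.01 × √(18.82) = 8.720.
A new bound state (alternating even/odd) appears each time z₀ passes a multiple of π/2, so N = ⌊2z₀/π⌋ + 1 = ⌊5.551⌋ + 1 = 6.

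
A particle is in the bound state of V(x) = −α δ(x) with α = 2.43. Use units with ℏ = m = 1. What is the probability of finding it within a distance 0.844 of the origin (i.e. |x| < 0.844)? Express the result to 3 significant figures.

P = 0.983

The normalised bound state is ψ = √κ e^{−κ|x|} with κ = mα/ℏ² = 2.430.
P(|x| < d) = ∫_{−d}^{d} κ e^{−2κ|x|} dx = 1 − e^{−2κd} = 1 − e^{−4.102} = 0.9835.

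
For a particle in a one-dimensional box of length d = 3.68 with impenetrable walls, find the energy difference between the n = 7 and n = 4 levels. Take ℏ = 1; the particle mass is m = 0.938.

E_n = n²π²ℏ²/(2md²), so ΔE = (7² − 4²) π²ℏ²/(2md²).
ΔE = 33 × π² / (2 × 0.938 × 3.68²) = 12.82.

ΔE = 12.8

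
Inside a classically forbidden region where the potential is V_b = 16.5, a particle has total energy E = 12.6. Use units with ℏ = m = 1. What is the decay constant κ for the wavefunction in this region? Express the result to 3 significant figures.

Since E < V_b the TISE in this region is ψ'' = κ²ψ with κ = √(2m(V_b − E))/ℏ.
κ = √(2 × 1 × 3.9) = 2.793.

κ = 2.79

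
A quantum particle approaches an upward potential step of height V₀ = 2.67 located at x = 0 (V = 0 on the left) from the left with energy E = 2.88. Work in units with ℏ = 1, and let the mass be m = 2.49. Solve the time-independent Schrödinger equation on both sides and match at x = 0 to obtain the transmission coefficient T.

T = 0.670

On each side the TISE gives plane waves with k = √(2m(E − V))/ℏ: k₁ = √(2·2.49·2.88) = 3.787, k₂ = √(2·2.49·0.21) = 1.023.
Matching ψ and ψ′ at x = 0 gives r = (k₁ − k₂)/(k₁ + k₂), so R = r² = 0.3304 and T = 1 − R = 0.6696.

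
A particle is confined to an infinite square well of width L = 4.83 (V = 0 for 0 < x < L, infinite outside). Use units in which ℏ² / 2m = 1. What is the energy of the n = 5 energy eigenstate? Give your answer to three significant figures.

Requiring ψ(0) = ψ(L) = 0 quantises k = nπ/L, hence E_n = ℏ²k²/2m = n²π²ℏ²/(2mL²).
E_5 = 5² × π² / (2 × 0.5 × 4.83²) = 10.58.

E = 10.6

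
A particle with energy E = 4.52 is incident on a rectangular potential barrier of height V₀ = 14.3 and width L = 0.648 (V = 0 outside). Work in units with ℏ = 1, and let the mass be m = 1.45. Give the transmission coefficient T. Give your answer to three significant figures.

E < V₀: inside the barrier ψ ∝ e^{±κx} with κ = √(2m(V₀ − E))/ℏ = 5.326.
κL = 3.451, sinh(κL) = 15.75.
Matching ψ, ψ′ at both faces gives T = [1 + V₀² sinh²(κL) / (4E(V₀ − E))]⁻¹ = 1/287.9 = 0.00347.

T = 0.00347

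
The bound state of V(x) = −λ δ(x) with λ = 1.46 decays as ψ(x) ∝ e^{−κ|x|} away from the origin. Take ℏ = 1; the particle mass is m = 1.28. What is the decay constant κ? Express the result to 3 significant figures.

κ = 1.87

Integrating the TISE across x = 0 gives the cusp condition ψ'(0⁺) − ψ'(0⁻) = −(2mλ/ℏ²)ψ(0).
With ψ ∝ e^{−κ|x|} this yields −2κ = −2mλ/ℏ², so κ = mλ/ℏ² = 1.869.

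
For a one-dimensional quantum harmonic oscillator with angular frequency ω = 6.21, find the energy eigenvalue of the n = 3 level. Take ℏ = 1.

E = 21.7

Using E_n = (n + ½)ℏω: E_3 = 3.5 × 6.21 = 21.74.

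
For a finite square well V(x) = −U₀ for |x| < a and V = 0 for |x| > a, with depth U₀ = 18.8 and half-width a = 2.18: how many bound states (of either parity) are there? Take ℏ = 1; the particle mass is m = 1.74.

Define the well-strength parameter z₀ = (a/ℏ)√(2mU₀) = 2.18 × √(2·1.74·18.8) = 17.63.
A new bound state (alternating even/odd) appears each time z₀ passes a multiple of π/2, so N = ⌊2z₀/π⌋ + 1 = ⌊11.23⌋ + 1 = 12.

N = 12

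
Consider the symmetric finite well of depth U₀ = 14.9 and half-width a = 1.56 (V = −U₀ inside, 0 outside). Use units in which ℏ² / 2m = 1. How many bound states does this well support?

Define the well-strength parameter z₀ = (a/ℏ)√(2mU₀) = 1.56 × √(2·0.5·14.9) = 6.022.
The even/odd transcendental equations gain one root per π/2 in z₀, giving N = 1 + ⌊2z₀/π⌋ = 1 + ⌊3.834⌋ = 4.

N = 4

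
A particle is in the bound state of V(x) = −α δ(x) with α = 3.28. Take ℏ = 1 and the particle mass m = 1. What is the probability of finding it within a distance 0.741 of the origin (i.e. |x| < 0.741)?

P = 0.992

The normalised bound state is ψ = √κ e^{−κ|x|} with κ = mα/ℏ² = 3.280.
P(|x| < d) = ∫_{−d}^{d} κ e^{−2κ|x|} dx = 1 − e^{−2κd} = 1 − e^{−4.861} = 0.9923.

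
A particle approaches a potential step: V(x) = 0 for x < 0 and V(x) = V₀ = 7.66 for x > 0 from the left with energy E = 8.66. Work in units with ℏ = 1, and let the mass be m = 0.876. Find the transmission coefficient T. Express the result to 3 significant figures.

The wavenumbers are k₁ = √(2mE)/ℏ = 3.895 on the left and k₂ = √(2m(E − V₀))/ℏ = 1.324 on the right.
Continuity of ψ and ψ′ at the step yields the reflection amplitude r = (k₁ − k₂)/(k₁ + k₂) = 0.4927; thus R = |r|² = 0.2428, T = 0.7572.

T = 0.757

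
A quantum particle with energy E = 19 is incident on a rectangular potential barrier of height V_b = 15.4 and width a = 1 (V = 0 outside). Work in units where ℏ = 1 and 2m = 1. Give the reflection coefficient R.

E > V_b: inside the barrier k₂ = √(2m(E − V_b))/ℏ = 1.897, k₂a = 1.897.
T = [1 + V_b² sin²(k₂a) / (4E(E − V_b))]⁻¹ = 1/1.778 = 0.563.
R = 1 − T = 0.437.

R = 0.437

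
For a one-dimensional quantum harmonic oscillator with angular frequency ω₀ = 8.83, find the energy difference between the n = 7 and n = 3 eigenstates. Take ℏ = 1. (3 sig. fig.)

ΔE = 35.3

E_n = ℏω₀(n + ½), so ΔE = (7 − 3) ℏω₀ = 4 × 8.83 = 35.32.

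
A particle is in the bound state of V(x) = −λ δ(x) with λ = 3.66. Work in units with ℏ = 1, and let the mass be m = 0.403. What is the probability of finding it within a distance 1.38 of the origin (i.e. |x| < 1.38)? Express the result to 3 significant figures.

P = 0.983

The normalised bound state is ψ = √κ e^{−κ|x|} with κ = mλ/ℏ² = 1.475.
P(|x| < d) = ∫_{−d}^{d} κ e^{−2κ|x|} dx = 1 − e^{−2κd} = 1 − e^{−4.071} = 0.9829.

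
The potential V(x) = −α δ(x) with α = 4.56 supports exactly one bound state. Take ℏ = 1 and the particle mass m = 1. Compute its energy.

E = -10.4

The bound state is ψ(x) = √κ e^{−κ|x|}. The derivative jump ψ'(0⁺) − ψ'(0⁻) = −(2mα/ℏ²)ψ(0) fixes κ = mα/ℏ² = 4.560.
Then E = −ℏ²κ²/(2m) = −mα²/(2ℏ²) = -10.40.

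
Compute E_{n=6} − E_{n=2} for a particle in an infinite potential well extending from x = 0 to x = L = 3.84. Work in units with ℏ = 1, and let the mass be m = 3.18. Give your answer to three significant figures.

E_n = n²π²ℏ²/(2mL²), so ΔE = (6² − 2²) π²ℏ²/(2mL²).
ΔE = 32 × π² / (2 × 3.18 × 3.84²) = 3.368.

ΔE = 3.37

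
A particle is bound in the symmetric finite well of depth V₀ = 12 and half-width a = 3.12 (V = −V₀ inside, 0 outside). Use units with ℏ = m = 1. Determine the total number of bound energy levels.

Define the well-strength parameter z₀ = (a/ℏ)√(2mV₀) = 3.12 × √(2·1·12) = 15.28.
The even/odd transcendental equations gain one root per π/2 in z₀, giving N = 1 + ⌊2z₀/π⌋ = 1 + ⌊9.731⌋ = 10.

N = 10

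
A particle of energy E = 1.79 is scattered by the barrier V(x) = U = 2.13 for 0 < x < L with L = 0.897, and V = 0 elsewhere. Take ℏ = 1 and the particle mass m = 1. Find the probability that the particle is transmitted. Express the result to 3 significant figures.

E < U: inside the barrier ψ ∝ e^{±κx} with κ = √(2m(U − E))/ℏ = 0.8246.
κL = 0.7397, sinh(κL) = 0.8090.
The exact tunnelling result is T⁻¹ = 1 + U² sinh²(κL) / [4E(U − E)] = 2.220, so T = 0.451.

T = 0.451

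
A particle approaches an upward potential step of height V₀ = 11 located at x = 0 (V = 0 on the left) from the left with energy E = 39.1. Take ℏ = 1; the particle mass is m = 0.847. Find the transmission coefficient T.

T = 0.993

The wavenumbers are k₁ = √(2mE)/ℏ = 8.139 on the left and k₂ = √(2m(E − V₀))/ℏ = 6.899 on the right.
Continuity of ψ and ψ′ at the step yields the reflection amplitude r = (k₁ − k₂)/(k₁ + k₂) = 0.08240; thus R = |r|² = 0.006790, T = 0.9932.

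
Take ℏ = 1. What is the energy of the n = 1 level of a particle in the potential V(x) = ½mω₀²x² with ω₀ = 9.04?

The oscillator eigenvalues are E_n = ℏω₀(n + ½), so E_1 = 9.04 × 1.5 = 13.56.

E = 13.6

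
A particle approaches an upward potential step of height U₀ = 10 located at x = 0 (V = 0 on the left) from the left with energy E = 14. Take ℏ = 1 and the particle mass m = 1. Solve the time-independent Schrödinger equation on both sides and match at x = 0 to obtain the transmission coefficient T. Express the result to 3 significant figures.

The wavenumbers are k₁ = √(2mE)/ℏ = 5.292 on the left and k₂ = √(2m(E − U₀))/ℏ = 2.828 on the right.
Matching ψ and ψ′ at x = 0 gives r = (k₁ − k₂)/(k₁ + k₂), so R = r² = 0.09201 and T = 1 − R = 0.9080.

T = 0.908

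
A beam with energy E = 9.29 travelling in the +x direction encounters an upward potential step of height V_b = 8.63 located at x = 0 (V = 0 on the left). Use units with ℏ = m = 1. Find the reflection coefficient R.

R = 0.335

On each side the TISE gives plane waves with k = √(2m(E − V))/ℏ: k₁ = √(2·1·9.29) = 4.310, k₂ = √(2·1·0.66) = 1.149.
Matching ψ and ψ′ at x = 0 gives r = (k₁ − k₂)/(k₁ + k₂), so R = r² = 0.3354 and T = 1 − R = 0.6646.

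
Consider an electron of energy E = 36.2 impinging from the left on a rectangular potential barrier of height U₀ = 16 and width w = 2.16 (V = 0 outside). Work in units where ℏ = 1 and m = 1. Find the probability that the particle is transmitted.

T = 0.931

E > U₀: inside the barrier k₂ = √(2m(E − U₀))/ℏ = 6.356, k₂w = 13.73.
Matching at both interfaces gives T⁻¹ = 1 + U₀² sin²(k₂w) / [4E(E − U₀)] = 1.074, hence T = 0.931.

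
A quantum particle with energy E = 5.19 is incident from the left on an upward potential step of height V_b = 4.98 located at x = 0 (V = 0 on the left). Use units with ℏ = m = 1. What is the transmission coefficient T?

On each side the TISE gives plane waves with k = √(2m(E − V))/ℏ: k₁ = √(2·1·5.19) = 3.222, k₂ = √(2·1·0.21) = 0.6481.
Matching ψ and ψ′ at x = 0 gives r = (k₁ − k₂)/(k₁ + k₂), so R = r² = 0.4423 and T = 1 − R = 0.5577.

T = 0.558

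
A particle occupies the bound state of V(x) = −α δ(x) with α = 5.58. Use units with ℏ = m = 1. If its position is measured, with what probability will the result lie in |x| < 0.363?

The normalised bound state is ψ = √κ e^{−κ|x|} with κ = mα/ℏ² = 5.580.
P(|x| < d) = ∫_{−d}^{d} κ e^{−2κ|x|} dx = 1 − e^{−2κd} = 1 − e^{−4.051} = 0.9826.

P = 0.983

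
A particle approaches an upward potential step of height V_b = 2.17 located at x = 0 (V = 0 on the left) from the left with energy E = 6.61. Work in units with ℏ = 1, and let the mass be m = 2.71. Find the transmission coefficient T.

The wavenumbers are k₁ = √(2mE)/ℏ = 5.985 on the left and k₂ = √(2m(E − V_b))/ℏ = 4.906 on the right.
Matching ψ and ψ′ at x = 0 gives r = (k₁ − k₂)/(k₁ + k₂), so R = r² = 0.009832 and T = 1 − R = 0.9902.

T = 0.990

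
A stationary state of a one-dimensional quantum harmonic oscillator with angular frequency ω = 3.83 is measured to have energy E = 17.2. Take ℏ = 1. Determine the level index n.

Invert E_n = (n + ½)ℏω: n = E/ℏω − ½ = 3.991, so n = 4.

n = 4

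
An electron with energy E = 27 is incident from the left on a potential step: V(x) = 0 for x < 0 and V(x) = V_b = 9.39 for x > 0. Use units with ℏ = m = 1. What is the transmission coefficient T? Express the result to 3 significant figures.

T = 0.989

The wavenumbers are k₁ = √(2mE)/ℏ = 7.348 on the left and k₂ = √(2m(E − V_b))/ℏ = 5.935 on the right.
Continuity of ψ and ψ′ at the step yields the reflection amplitude r = (k₁ − k₂)/(k₁ + k₂) = 0.1064; thus R = |r|² = 0.01133, T = 0.9887.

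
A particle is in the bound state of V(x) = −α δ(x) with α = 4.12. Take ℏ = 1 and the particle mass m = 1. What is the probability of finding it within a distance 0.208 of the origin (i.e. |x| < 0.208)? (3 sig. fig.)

P = 0.820

The normalised bound state is ψ = √κ e^{−κ|x|} with κ = mα/ℏ² = 4.120.
P(|x| < d) = ∫_{−d}^{d} κ e^{−2κ|x|} dx = 1 − e^{−2κd} = 1 − e^{−1.714} = 0.8198.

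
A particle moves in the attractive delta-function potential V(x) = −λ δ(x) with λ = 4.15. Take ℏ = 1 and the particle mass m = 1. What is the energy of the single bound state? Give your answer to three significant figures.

For x ≠ 0 the bound state is ψ ∝ e^{−κ|x|}; integrating the TISE across the delta gives the cusp condition 2κ = 2mλ/ℏ², so κ = 4.150.
Then E = −ℏ²κ²/(2m) = −mλ²/(2ℏ²) = -8.611.

E = -8.61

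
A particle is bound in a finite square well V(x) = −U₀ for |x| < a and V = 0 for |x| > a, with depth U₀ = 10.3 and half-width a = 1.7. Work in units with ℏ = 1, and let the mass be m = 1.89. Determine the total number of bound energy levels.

Define the well-strength parameter z₀ = (a/ℏ)√(2mU₀) = 1.7 × √(2·1.89·10.3) = 10.61.
The even/odd transcendental equations gain one root per π/2 in z₀, giving N = 1 + ⌊2z₀/π⌋ = 1 + ⌊6.753⌋ = 7.

N = 7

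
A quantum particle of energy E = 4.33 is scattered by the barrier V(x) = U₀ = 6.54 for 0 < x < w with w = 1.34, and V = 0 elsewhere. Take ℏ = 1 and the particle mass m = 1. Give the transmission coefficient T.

T = 0.0127

Since E < U₀ the interior solution is evanescent with decay constant κ = √(2m(U₀ − E))/ℏ = 2.102.
κw = 2.817, sinh(κw) = 8.335.
The exact tunnelling result is T⁻¹ = 1 + U₀² sinh²(κw) / [4E(U₀ − E)] = 78.63, so T = 0.0127.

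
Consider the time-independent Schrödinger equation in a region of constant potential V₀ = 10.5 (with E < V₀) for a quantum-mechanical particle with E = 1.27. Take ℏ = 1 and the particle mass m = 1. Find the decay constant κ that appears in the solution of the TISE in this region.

κ = 4.30

Since E < V₀ the TISE in this region is ψ'' = κ²ψ with κ = √(2m(V₀ − E))/ℏ.
κ = √(2 × 1 × 9.23) = 4.297.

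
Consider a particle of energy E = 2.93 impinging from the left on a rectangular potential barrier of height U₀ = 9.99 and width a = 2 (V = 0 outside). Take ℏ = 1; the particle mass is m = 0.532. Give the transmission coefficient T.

E < U₀: inside the barrier ψ ∝ e^{±κx} with κ = √(2m(U₀ − E))/ℏ = 2.741.
κa = 5.482, sinh(κa) = 120.1.
The exact tunnelling result is T⁻¹ = 1 + U₀² sinh²(κa) / [4E(U₀ − E)] = 17400, so T = 0.0000575.

T = 0.0000575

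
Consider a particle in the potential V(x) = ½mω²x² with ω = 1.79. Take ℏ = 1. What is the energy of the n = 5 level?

Using E_n = (n + ½)ℏω: E_5 = 5.5 × 1.79 = 9.845.

E = 9.85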